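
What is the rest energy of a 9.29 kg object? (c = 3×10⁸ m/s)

c² = (3×10⁸)² = 9.000×10¹⁶ m²/s²
E₀ = mc² = 9.29 × 9.000×10¹⁶ = 8.361×10¹⁷ J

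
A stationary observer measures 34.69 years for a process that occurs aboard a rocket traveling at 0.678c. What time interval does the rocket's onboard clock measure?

Dilated time Δt = 34.69 years
γ = 1/√(1 - 0.678²) = 1.3604
Δt₀ = Δt/γ = 34.69/1.3604 = 25.50 years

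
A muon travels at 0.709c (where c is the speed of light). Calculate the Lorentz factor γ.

v/c = 0.709, so (v/c)² = 0.502681
1 - (v/c)² = 0.497319
γ = 1/√(0.497319) = 1.418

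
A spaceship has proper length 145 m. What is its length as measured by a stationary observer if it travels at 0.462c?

Proper length L₀ = 145 m
γ = 1/√(1 - 0.462²) = 1.1275
L = L₀/γ = 145/1.1275 = 128.6 m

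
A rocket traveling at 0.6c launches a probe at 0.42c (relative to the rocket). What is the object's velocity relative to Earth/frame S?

u = (u' + v)/(1 + u'v/c²)
Numerator: 0.42 + 0.6 = 1.02
Denominator: 1 + 0.252 = 1.252
u = 1.02/1.252 = 0.8147c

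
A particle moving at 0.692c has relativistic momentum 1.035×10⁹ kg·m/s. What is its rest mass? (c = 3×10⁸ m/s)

γ = 1/√(1 - 0.692²) = 1.3852
v = 0.692 × 3×10⁸ = 2.076×10⁸ m/s
m = p/(γv) = 1.035×10⁹/(1.3852 × 2.076×10⁸) = 3.599 kg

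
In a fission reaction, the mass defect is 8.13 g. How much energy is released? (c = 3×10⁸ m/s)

Convert mass defect: Δm = 8.13 g = 0.00813 kg
E = Δm·c² = 0.00813 × (3×10⁸)²
= 0.00813 × 9×10¹⁶ = 7.317×10¹⁴ J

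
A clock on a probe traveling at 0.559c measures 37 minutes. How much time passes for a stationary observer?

Proper time Δt₀ = 37 minutes
γ = 1/√(1 - 0.559²) = 1.206
Δt = γΔt₀ = 1.206 × 37 = 44.62 minutes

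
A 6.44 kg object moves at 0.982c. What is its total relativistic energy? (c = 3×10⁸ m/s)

γ = 1/√(1 - 0.982²) = 5.2943
mc² = 6.44 × (3×10⁸)² = 5.796×10¹⁷ J
E = γmc² = 5.2943 × 5.796×10¹⁷ = 3.069×10¹⁸ J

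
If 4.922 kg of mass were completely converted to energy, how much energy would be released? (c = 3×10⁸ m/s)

Using E = mc²:
c² = (3×10⁸)² = 9×10¹⁶ m²/s²
E = 4.922 × 9×10¹⁶ = 4.430×10¹⁷ J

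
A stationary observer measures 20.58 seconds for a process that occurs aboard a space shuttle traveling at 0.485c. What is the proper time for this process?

Dilated time Δt = 20.58 seconds
γ = 1/√(1 - 0.485²) = 1.1435
Δt₀ = Δt/γ = 20.58/1.1435 = 18.00 seconds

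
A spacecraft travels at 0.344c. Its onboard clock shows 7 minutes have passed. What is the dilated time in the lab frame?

Proper time Δt₀ = 7 minutes
γ = 1/√(1 - 0.344²) = 1.065
Δt = γΔt₀ = 1.065 × 7 = 7.455 minutes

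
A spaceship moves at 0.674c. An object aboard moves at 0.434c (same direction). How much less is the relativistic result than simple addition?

Classical: u' + v = 0.434 + 0.674 = 1.108c
Relativistic: u = (0.434 + 0.674)/(1 + 0.292516) = 1.108/1.292516 = 0.8572c
Difference: 1.108 - 0.8572 = 0.2508c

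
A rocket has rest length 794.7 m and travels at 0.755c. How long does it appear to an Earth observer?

Proper length L₀ = 794.7 m
γ = 1/√(1 - 0.755²) = 1.525
L = L₀/γ = 794.7/1.525 = 521.1 m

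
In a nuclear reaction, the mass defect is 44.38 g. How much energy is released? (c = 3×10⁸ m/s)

Convert mass defect: Δm = 44.38 g = 0.04438 kg
E = Δm·c² = 0.04438 × (3×10⁸)²
= 0.04438 × 9×10¹⁶ = 3.994×10¹⁵ J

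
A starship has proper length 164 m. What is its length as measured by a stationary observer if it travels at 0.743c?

Proper length L₀ = 164 m
γ = 1/√(1 - 0.743²) = 1.494
L = L₀/γ = 164/1.494 = 109.8 m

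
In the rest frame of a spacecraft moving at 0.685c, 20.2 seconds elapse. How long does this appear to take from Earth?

Proper time Δt₀ = 20.2 seconds
γ = 1/√(1 - 0.685²) = 1.373
Δt = γΔt₀ = 1.373 × 20.2 = 27.73 seconds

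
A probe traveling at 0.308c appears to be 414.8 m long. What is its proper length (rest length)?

Contracted length L = 414.8 m
γ = 1/√(1 - 0.308²) = 1.051
L₀ = γL = 1.051 × 414.8 = 436.0 m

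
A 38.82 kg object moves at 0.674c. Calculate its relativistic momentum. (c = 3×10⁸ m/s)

γ = 1/√(1 - 0.674²) = 1.354
v = 0.674 × 3×10⁸ = 2.022×10⁸ m/s
p = γmv = 1.354 × 38.82 × 2.022×10⁸ = 1.063×10¹⁰ kg·m/s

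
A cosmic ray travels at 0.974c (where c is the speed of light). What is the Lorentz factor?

v/c = 0.974, so (v/c)² = 0.948676
1 - (v/c)² = 0.051324
γ = 1/√(0.051324) = 4.414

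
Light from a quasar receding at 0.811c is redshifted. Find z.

β = 0.811
(1+β)/(1-β) = 1.811/0.189 = 9.582
√(9.582) = 3.095
z = 3.095 - 1 = 2.095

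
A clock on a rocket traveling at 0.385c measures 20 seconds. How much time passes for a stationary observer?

Proper time Δt₀ = 20 seconds
γ = 1/√(1 - 0.385²) = 1.0835
Δt = γΔt₀ = 1.0835 × 20 = 21.67 seconds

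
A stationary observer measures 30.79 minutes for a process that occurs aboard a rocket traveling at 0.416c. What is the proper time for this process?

Dilated time Δt = 30.79 minutes
γ = 1/√(1 - 0.416²) = 1.0997
Δt₀ = Δt/γ = 30.79/1.0997 = 28.00 minutes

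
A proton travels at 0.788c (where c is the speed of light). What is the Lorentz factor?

v/c = 0.788, so (v/c)² = 0.620944
1 - (v/c)² = 0.379056
γ = 1/√(0.379056) = 1.624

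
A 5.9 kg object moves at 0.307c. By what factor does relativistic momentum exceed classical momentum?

p_rel = γmv, p_class = mv
Ratio = γ = 1/√(1 - 0.307²) = 1.051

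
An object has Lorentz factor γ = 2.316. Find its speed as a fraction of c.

From γ = 1/√(1 - v²/c²):
1/γ² = 1/2.316² = 0.1864
v²/c² = 1 - 0.1864 = 0.8136
v/c = √(0.8136) = 0.9020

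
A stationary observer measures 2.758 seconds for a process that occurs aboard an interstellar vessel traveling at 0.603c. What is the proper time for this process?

Dilated time Δt = 2.758 seconds
γ = 1/√(1 - 0.603²) = 1.2535
Δt₀ = Δt/γ = 2.758/1.2535 = 2.200 seconds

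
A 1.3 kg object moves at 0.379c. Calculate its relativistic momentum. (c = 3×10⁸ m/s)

γ = 1/√(1 - 0.379²) = 1.0806
v = 0.379 × 3×10⁸ = 1.137×10⁸ m/s
p = γmv = 1.0806 × 1.3 × 1.137×10⁸ = 1.597×10⁸ kg·m/s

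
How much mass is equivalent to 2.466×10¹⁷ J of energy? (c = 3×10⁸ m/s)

From E = mc², we get m = E/c²
c² = (3×10⁸)² = 9×10¹⁶ m²/s²
m = 2.466×10¹⁷ / 9×10¹⁶ = 2.740 kg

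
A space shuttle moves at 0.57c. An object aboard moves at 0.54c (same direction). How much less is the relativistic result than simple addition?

Classical: u' + v = 0.54 + 0.57 = 1.11c
Relativistic: u = (0.54 + 0.57)/(1 + 0.3078) = 1.11/1.3078 = 0.8488c
Difference: 1.11 - 0.8488 = 0.2612c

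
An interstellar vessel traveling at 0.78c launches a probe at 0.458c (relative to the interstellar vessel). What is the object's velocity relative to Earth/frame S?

u = (u' + v)/(1 + u'v/c²)
Numerator: 0.458 + 0.78 = 1.238
Denominator: 1 + 0.35724 = 1.35724
u = 1.238/1.35724 = 0.9121c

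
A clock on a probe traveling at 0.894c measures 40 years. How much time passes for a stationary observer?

Proper time Δt₀ = 40 years
γ = 1/√(1 - 0.894²) = 2.2318
Δt = γΔt₀ = 2.2318 × 40 = 89.27 years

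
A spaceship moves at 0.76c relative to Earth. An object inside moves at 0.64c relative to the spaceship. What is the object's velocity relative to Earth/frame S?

u = (u' + v)/(1 + u'v/c²)
Numerator: 0.64 + 0.76 = 1.4
Denominator: 1 + 0.4864 = 1.4864
u = 1.4/1.4864 = 0.9419c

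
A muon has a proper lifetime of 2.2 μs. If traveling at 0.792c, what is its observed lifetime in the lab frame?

Proper lifetime τ₀ = 2.2 μs
γ = 1/√(1 - 0.792²) = 1.6379
τ = γτ₀ = 1.6379 × 2.2 μs = 3.603 μs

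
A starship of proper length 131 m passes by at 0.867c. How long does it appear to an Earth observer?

Proper length L₀ = 131 m
γ = 1/√(1 - 0.867²) = 2.0068
L = L₀/γ = 131/2.0068 = 65.28 m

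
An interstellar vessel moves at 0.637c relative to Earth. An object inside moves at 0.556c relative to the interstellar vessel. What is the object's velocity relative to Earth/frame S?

u = (u' + v)/(1 + u'v/c²)
Numerator: 0.556 + 0.637 = 1.193
Denominator: 1 + 0.354172 = 1.354172
u = 1.193/1.354172 = 0.8810c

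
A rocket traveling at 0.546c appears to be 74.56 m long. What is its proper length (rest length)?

Contracted length L = 74.56 m
γ = 1/√(1 - 0.546²) = 1.19362
L₀ = γL = 1.19362 × 74.56 = 89.00 m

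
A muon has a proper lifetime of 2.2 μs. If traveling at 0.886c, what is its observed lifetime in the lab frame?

Proper lifetime τ₀ = 2.2 μs
γ = 1/√(1 - 0.886²) = 2.157
τ = γτ₀ = 2.157 × 2.2 μs = 4.745 μs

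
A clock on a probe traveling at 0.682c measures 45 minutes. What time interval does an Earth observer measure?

Proper time Δt₀ = 45 minutes
γ = 1/√(1 - 0.682²) = 1.3673
Δt = γΔt₀ = 1.3673 × 45 = 61.53 minutes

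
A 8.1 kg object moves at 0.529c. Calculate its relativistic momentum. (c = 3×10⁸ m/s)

γ = 1/√(1 - 0.529²) = 1.1784
v = 0.529 × 3×10⁸ = 1.587×10⁸ m/s
p = γmv = 1.1784 × 8.1 × 1.587×10⁸ = 1.515×10⁹ kg·m/s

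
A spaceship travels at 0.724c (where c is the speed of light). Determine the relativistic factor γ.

v/c = 0.724, so (v/c)² = 0.524176
1 - (v/c)² = 0.475824
γ = 1/√(0.475824) = 1.450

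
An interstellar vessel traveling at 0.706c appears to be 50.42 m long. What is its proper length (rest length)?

Contracted length L = 50.42 m
γ = 1/√(1 - 0.706²) = 1.412
L₀ = γL = 1.412 × 50.42 = 71.19 m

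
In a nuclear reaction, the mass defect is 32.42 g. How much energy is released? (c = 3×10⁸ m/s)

Convert mass defect: Δm = 32.42 g = 0.03242 kg
E = Δm·c² = 0.03242 × (3×10⁸)²
= 0.03242 × 9×10¹⁶ = 2.918×10¹⁵ J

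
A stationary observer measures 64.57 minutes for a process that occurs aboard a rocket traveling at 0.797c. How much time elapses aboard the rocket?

Dilated time Δt = 64.57 minutes
γ = 1/√(1 - 0.797²) = 1.6557
Δt₀ = Δt/γ = 64.57/1.6557 = 39.00 minutes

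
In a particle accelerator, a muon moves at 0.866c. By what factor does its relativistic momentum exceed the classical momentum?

p_rel = γmv, p_class = mv
Ratio = γ = 1/√(1 - 0.866²)
= 1/√(0.250044) = 2.000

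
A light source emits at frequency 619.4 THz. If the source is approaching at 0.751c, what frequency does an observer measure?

β = v/c = 0.751
(1+β)/(1-β) = 1.751/0.249 = 7.032
Doppler factor = √(7.032) = 2.652
f_obs = 619.4 × 2.652 = 1643 THz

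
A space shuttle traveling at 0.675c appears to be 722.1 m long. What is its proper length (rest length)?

Contracted length L = 722.1 m
γ = 1/√(1 - 0.675²) = 1.3553
L₀ = γL = 1.3553 × 722.1 = 978.7 m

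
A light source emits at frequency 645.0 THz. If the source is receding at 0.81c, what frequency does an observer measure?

β = v/c = 0.81
(1-β)/(1+β) = 0.19/1.81 = 0.1050
Doppler factor = √(0.1050) = 0.3240
f_obs = 645.0 × 0.3240 = 209.0 THz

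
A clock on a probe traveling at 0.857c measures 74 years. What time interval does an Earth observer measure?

Proper time Δt₀ = 74 years
γ = 1/√(1 - 0.857²) = 1.941
Δt = γΔt₀ = 1.941 × 74 = 143.6 years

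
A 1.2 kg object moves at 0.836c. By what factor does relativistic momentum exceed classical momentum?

p_rel = γmv, p_class = mv
Ratio = γ = 1/√(1 - 0.836²) = 1.822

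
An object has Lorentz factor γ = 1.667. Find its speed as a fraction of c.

From γ = 1/√(1 - v²/c²):
1/γ² = 1/1.667² = 0.3599
v²/c² = 1 - 0.3599 = 0.6401
v/c = √(0.6401) = 0.8001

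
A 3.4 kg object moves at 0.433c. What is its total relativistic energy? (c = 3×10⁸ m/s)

γ = 1/√(1 - 0.433²) = 1.1094
mc² = 3.4 × (3×10⁸)² = 3.060×10¹⁷ J
E = γmc² = 1.1094 × 3.060×10¹⁷ = 3.395×10¹⁷ J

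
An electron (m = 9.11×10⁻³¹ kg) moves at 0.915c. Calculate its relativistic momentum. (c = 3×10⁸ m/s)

γ = 1/√(1 - 0.915²) = 2.4786
v = 0.915 × 3×10⁸ = 2.745×10⁸ m/s
p = γmv = 2.4786 × 9.11×10⁻³¹ × 2.745×10⁸ = 6.198×10⁻²² kg·m/s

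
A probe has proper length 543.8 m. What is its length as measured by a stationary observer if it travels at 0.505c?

Proper length L₀ = 543.8 m
γ = 1/√(1 - 0.505²) = 1.1586
L = L₀/γ = 543.8/1.1586 = 469.4 m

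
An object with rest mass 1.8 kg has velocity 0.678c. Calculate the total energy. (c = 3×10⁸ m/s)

γ = 1/√(1 - 0.678²) = 1.3604
mc² = 1.8 × (3×10⁸)² = 1.620×10¹⁷ J
E = γmc² = 1.3604 × 1.620×10¹⁷ = 2.204×10¹⁷ J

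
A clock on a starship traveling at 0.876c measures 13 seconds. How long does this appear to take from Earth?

Proper time Δt₀ = 13 seconds
γ = 1/√(1 - 0.876²) = 2.073
Δt = γΔt₀ = 2.073 × 13 = 26.95 seconds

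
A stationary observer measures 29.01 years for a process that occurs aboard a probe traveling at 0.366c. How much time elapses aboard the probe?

Dilated time Δt = 29.01 years
γ = 1/√(1 - 0.366²) = 1.0746
Δt₀ = Δt/γ = 29.01/1.0746 = 27.00 years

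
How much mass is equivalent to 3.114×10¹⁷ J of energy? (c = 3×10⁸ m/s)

From E = mc², we get m = E/c²
c² = (3×10⁸)² = 9×10¹⁶ m²/s²
m = 3.114×10¹⁷ / 9×10¹⁶ = 3.460 kg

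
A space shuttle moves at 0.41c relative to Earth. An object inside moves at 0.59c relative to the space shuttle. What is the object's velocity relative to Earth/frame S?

u = (u' + v)/(1 + u'v/c²)
Numerator: 0.59 + 0.41 = 1
Denominator: 1 + 0.2419 = 1.2419
u = 1/1.2419 = 0.8052c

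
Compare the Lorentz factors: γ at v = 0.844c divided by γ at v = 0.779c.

γ₁ = 1/√(1 - 0.844²) = 1.864
γ₂ = 1/√(1 - 0.779²) = 1.595
γ₁/γ₂ = 1.864/1.595 = 1.169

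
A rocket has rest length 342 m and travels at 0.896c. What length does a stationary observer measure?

Proper length L₀ = 342 m
γ = 1/√(1 - 0.896²) = 2.252
L = L₀/γ = 342/2.252 = 151.9 m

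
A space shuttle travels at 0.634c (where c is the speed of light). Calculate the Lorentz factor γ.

v/c = 0.634, so (v/c)² = 0.401956
1 - (v/c)² = 0.598044
γ = 1/√(0.598044) = 1.293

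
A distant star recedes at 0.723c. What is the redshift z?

β = 0.723
(1+β)/(1-β) = 1.723/0.277 = 6.220
√(6.220) = 2.494
z = 2.494 - 1 = 1.494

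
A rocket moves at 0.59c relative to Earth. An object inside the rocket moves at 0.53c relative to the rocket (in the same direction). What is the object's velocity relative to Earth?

u = (u' + v)/(1 + u'v/c²)
Numerator: 0.53 + 0.59 = 1.12
Denominator: 1 + 0.3127 = 1.3127
u = 1.12/1.3127 = 0.8532c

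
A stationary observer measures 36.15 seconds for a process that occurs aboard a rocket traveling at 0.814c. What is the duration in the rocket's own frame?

Dilated time Δt = 36.15 seconds
γ = 1/√(1 - 0.814²) = 1.7216
Δt₀ = Δt/γ = 36.15/1.7216 = 21.00 seconds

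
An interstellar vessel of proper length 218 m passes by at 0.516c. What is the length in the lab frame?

Proper length L₀ = 218 m
γ = 1/√(1 - 0.516²) = 1.1674
L = L₀/γ = 218/1.1674 = 186.7 m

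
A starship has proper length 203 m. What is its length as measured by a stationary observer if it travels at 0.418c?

Proper length L₀ = 203 m
γ = 1/√(1 - 0.418²) = 1.101
L = L₀/γ = 203/1.101 = 184.4 m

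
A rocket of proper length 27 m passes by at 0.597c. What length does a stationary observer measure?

Proper length L₀ = 27 m
γ = 1/√(1 - 0.597²) = 1.2465
L = L₀/γ = 27/1.2465 = 21.66 m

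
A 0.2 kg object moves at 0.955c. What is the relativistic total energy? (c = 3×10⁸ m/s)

γ = 1/√(1 - 0.955²) = 3.3715
mc² = 0.2 × (3×10⁸)² = 1.800×10¹⁶ J
E = γmc² = 3.3715 × 1.800×10¹⁶ = 6.069×10¹⁶ J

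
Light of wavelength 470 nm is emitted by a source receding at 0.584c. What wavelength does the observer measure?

β = 0.584
Wavelength Doppler factor = √(1.584/0.416) = √(3.8077) = 1.9513
λ_obs = 470 × 1.9513 = 917.1 nm (redshift)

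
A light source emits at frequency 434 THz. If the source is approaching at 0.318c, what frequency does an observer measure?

β = v/c = 0.318
(1+β)/(1-β) = 1.318/0.682 = 1.933
Doppler factor = √(1.933) = 1.390
f_obs = 434 × 1.390 = 603.3 THz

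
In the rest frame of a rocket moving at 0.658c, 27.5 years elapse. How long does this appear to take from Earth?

Proper time Δt₀ = 27.5 years
γ = 1/√(1 - 0.658²) = 1.328
Δt = γΔt₀ = 1.328 × 27.5 = 36.52 years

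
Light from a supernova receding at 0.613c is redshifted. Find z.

β = 0.613
(1+β)/(1-β) = 1.613/0.387 = 4.168
√(4.168) = 2.042
z = 2.042 - 1 = 1.042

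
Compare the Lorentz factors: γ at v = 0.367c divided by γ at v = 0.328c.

γ₁ = 1/√(1 - 0.367²) = 1.07501
γ₂ = 1/√(1 - 0.328²) = 1.05856
γ₁/γ₂ = 1.07501/1.05856 = 1.016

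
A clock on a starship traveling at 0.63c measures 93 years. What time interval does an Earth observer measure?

Proper time Δt₀ = 93 years
γ = 1/√(1 - 0.63²) = 1.288
Δt = γΔt₀ = 1.288 × 93 = 119.8 years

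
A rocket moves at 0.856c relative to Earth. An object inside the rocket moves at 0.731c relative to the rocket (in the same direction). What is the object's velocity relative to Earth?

u = (u' + v)/(1 + u'v/c²)
Numerator: 0.731 + 0.856 = 1.587
Denominator: 1 + 0.625736 = 1.625736
u = 1.587/1.625736 = 0.9762c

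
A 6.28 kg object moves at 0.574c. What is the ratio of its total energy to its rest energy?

E = γmc², E₀ = mc²
E/E₀ = γ = 1/√(1 - 0.574²) = 1.221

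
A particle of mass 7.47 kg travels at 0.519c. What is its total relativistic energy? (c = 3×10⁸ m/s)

γ = 1/√(1 - 0.519²) = 1.1699
mc² = 7.47 × (3×10⁸)² = 6.723×10¹⁷ J
E = γmc² = 1.1699 × 6.723×10¹⁷ = 7.865×10¹⁷ J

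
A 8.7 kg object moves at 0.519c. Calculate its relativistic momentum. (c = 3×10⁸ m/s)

γ = 1/√(1 - 0.519²) = 1.170
v = 0.519 × 3×10⁸ = 1.557×10⁸ m/s
p = γmv = 1.170 × 8.7 × 1.557×10⁸ = 1.585×10⁹ kg·m/s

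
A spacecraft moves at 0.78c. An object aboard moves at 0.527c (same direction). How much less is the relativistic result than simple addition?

Classical: u' + v = 0.527 + 0.78 = 1.307c
Relativistic: u = (0.527 + 0.78)/(1 + 0.41106) = 1.307/1.41106 = 0.9263c
Difference: 1.307 - 0.9263 = 0.3807c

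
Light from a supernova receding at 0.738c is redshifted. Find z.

β = 0.738
(1+β)/(1-β) = 1.738/0.262 = 6.634
√(6.634) = 2.576
z = 2.576 - 1 = 1.576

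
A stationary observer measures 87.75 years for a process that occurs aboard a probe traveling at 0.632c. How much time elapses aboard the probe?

Dilated time Δt = 87.75 years
γ = 1/√(1 - 0.632²) = 1.2904
Δt₀ = Δt/γ = 87.75/1.2904 = 68.00 years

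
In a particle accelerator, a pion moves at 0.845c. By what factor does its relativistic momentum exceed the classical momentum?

p_rel = γmv, p_class = mv
Ratio = γ = 1/√(1 - 0.845²)
= 1/√(0.285975) = 1.870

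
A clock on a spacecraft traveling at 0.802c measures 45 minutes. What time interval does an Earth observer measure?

Proper time Δt₀ = 45 minutes
γ = 1/√(1 - 0.802²) = 1.67413
Δt = γΔt₀ = 1.67413 × 45 = 75.34 minutes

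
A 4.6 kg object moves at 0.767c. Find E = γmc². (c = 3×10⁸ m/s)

γ = 1/√(1 - 0.767²) = 1.5585
mc² = 4.6 × (3×10⁸)² = 4.140×10¹⁷ J
E = γmc² = 1.5585 × 4.140×10¹⁷ = 6.452×10¹⁷ J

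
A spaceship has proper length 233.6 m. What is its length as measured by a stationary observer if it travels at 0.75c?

Proper length L₀ = 233.6 m
γ = 1/√(1 - 0.75²) = 1.512
L = L₀/γ = 233.6/1.512 = 154.5 m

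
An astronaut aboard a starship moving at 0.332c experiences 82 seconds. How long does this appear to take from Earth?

Proper time Δt₀ = 82 seconds
γ = 1/√(1 - 0.332²) = 1.0601
Δt = γΔt₀ = 1.0601 × 82 = 86.93 seconds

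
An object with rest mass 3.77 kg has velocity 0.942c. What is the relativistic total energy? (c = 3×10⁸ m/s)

γ = 1/√(1 - 0.942²) = 2.980
mc² = 3.77 × (3×10⁸)² = 3.393×10¹⁷ J
E = γmc² = 2.980 × 3.393×10¹⁷ = 1.011×10¹⁸ J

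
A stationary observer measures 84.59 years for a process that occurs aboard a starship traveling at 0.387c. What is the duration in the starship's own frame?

Dilated time Δt = 84.59 years
γ = 1/√(1 - 0.387²) = 1.0845
Δt₀ = Δt/γ = 84.59/1.0845 = 78.00 years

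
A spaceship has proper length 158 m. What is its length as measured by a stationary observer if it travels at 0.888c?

Proper length L₀ = 158 m
γ = 1/√(1 - 0.888²) = 2.17465
L = L₀/γ = 158/2.17465 = 72.66 m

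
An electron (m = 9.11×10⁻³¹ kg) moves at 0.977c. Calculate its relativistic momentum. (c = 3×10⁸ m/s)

γ = 1/√(1 - 0.977²) = 4.690
v = 0.977 × 3×10⁸ = 2.931×10⁸ m/s
p = γmv = 4.690 × 9.11×10⁻³¹ × 2.931×10⁸ = 1.252×10⁻²¹ kg·m/s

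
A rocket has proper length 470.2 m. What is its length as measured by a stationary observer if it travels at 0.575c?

Proper length L₀ = 470.2 m
γ = 1/√(1 - 0.575²) = 1.2223
L = L₀/γ = 470.2/1.2223 = 384.7 m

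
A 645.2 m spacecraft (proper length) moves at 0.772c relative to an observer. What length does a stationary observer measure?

Proper length L₀ = 645.2 m
γ = 1/√(1 - 0.772²) = 1.5733
L = L₀/γ = 645.2/1.5733 = 410.1 m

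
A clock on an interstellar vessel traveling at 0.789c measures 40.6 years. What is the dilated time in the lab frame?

Proper time Δt₀ = 40.6 years
γ = 1/√(1 - 0.789²) = 1.6276
Δt = γΔt₀ = 1.6276 × 40.6 = 66.08 years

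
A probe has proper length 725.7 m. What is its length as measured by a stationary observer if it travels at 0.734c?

Proper length L₀ = 725.7 m
γ = 1/√(1 - 0.734²) = 1.4724
L = L₀/γ = 725.7/1.4724 = 492.9 m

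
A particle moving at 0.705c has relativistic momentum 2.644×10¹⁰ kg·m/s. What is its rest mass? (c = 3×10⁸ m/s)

γ = 1/√(1 - 0.705²) = 1.410
v = 0.705 × 3×10⁸ = 2.115×10⁸ m/s
m = p/(γv) = 2.644×10¹⁰/(1.410 × 2.115×10⁸) = 88.66 kg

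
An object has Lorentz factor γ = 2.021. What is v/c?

From γ = 1/√(1 - v²/c²):
1/γ² = 1/2.021² = 0.2448
v²/c² = 1 - 0.2448 = 0.7552
v/c = √(0.7552) = 0.8690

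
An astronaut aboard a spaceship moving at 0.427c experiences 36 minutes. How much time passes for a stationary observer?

Proper time Δt₀ = 36 minutes
γ = 1/√(1 - 0.427²) = 1.1059
Δt = γΔt₀ = 1.1059 × 36 = 39.81 minutes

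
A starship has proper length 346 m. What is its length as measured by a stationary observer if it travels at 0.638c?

Proper length L₀ = 346 m
γ = 1/√(1 - 0.638²) = 1.299
L = L₀/γ = 346/1.299 = 266.4 m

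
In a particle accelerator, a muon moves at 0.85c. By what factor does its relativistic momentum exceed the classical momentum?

p_rel = γmv, p_class = mv
Ratio = γ = 1/√(1 - 0.85²)
= 1/√(0.2775) = 1.898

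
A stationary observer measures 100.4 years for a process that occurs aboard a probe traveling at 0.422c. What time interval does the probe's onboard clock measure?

Dilated time Δt = 100.4 years
γ = 1/√(1 - 0.422²) = 1.103
Δt₀ = Δt/γ = 100.4/1.103 = 91.02 years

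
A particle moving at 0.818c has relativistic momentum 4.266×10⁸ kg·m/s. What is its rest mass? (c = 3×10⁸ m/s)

γ = 1/√(1 - 0.818²) = 1.738
v = 0.818 × 3×10⁸ = 2.454×10⁸ m/s
m = p/(γv) = 4.266×10⁸/(1.738 × 2.454×10⁸) = 1.000 kg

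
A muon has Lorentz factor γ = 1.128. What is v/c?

From γ = 1/√(1 - v²/c²):
1/γ² = 1/1.128² = 0.7859
v²/c² = 1 - 0.7859 = 0.2141
v/c = √(0.2141) = 0.4627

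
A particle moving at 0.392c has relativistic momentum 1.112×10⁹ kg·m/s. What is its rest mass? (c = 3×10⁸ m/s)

γ = 1/√(1 - 0.392²) = 1.087
v = 0.392 × 3×10⁸ = 1.176×10⁸ m/s
m = p/(γv) = 1.112×10⁹/(1.087 × 1.176×10⁸) = 8.699 kg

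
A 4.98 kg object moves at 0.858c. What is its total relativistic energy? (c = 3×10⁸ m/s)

γ = 1/√(1 - 0.858²) = 1.947
mc² = 4.98 × (3×10⁸)² = 4.482×10¹⁷ J
E = γmc² = 1.947 × 4.482×10¹⁷ = 8.726×10¹⁷ J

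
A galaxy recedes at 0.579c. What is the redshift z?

β = 0.579
(1+β)/(1-β) = 1.579/0.421 = 3.7506
√(3.7506) = 1.9366
z = 1.9366 - 1 = 0.9366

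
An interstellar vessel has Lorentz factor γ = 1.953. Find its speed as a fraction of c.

From γ = 1/√(1 - v²/c²):
1/γ² = 1/1.953² = 0.2622
v²/c² = 1 - 0.2622 = 0.7378
v/c = √(0.7378) = 0.8590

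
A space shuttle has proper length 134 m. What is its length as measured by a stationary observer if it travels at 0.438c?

Proper length L₀ = 134 m
γ = 1/√(1 - 0.438²) = 1.112
L = L₀/γ = 134/1.112 = 120.5 m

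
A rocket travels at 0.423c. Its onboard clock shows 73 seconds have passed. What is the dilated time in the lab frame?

Proper time Δt₀ = 73 seconds
γ = 1/√(1 - 0.423²) = 1.1036
Δt = γΔt₀ = 1.1036 × 73 = 80.56 seconds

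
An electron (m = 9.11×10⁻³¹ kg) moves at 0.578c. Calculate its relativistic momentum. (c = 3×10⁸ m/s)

γ = 1/√(1 - 0.578²) = 1.2254
v = 0.578 × 3×10⁸ = 1.734×10⁸ m/s
p = γmv = 1.2254 × 9.11×10⁻³¹ × 1.734×10⁸ = 1.936×10⁻²² kg·m/s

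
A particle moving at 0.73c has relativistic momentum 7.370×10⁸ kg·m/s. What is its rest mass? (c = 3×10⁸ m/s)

γ = 1/√(1 - 0.73²) = 1.463
v = 0.73 × 3×10⁸ = 2.190×10⁸ m/s
m = p/(γv) = 7.370×10⁸/(1.463 × 2.190×10⁸) = 2.300 kg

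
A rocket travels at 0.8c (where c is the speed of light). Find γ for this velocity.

v/c = 0.8, so (v/c)² = 0.64
1 - (v/c)² = 0.36
γ = 1/√(0.36) = 1.667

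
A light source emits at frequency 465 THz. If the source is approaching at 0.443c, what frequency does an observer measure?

β = v/c = 0.443
(1+β)/(1-β) = 1.443/0.557 = 2.59066
Doppler factor = √(2.59066) = 1.60955
f_obs = 465 × 1.60955 = 748.4 THz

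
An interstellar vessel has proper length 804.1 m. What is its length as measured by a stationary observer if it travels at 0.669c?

Proper length L₀ = 804.1 m
γ = 1/√(1 - 0.669²) = 1.3454
L = L₀/γ = 804.1/1.3454 = 597.7 m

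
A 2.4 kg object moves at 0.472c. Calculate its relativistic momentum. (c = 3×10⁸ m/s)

γ = 1/√(1 - 0.472²) = 1.1343
v = 0.472 × 3×10⁸ = 1.416×10⁸ m/s
p = γmv = 1.1343 × 2.4 × 1.416×10⁸ = 3.855×10⁸ kg·m/s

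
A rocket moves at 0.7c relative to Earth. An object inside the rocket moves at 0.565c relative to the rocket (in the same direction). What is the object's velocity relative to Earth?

u = (u' + v)/(1 + u'v/c²)
Numerator: 0.565 + 0.7 = 1.265
Denominator: 1 + 0.3955 = 1.3955
u = 1.265/1.3955 = 0.9065c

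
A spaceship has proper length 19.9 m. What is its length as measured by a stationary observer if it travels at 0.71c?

Proper length L₀ = 19.9 m
γ = 1/√(1 - 0.71²) = 1.420
L = L₀/γ = 19.9/1.420 = 14.01 m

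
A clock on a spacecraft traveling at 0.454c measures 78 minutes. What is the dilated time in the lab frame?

Proper time Δt₀ = 78 minutes
γ = 1/√(1 - 0.454²) = 1.1223
Δt = γΔt₀ = 1.1223 × 78 = 87.54 minutes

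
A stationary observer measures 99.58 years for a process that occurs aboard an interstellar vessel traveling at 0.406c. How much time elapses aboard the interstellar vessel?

Dilated time Δt = 99.58 years
γ = 1/√(1 - 0.406²) = 1.09424
Δt₀ = Δt/γ = 99.58/1.09424 = 91.00 years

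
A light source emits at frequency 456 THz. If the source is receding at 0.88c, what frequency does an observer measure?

β = v/c = 0.88
(1-β)/(1+β) = 0.12/1.88 = 0.06383
Doppler factor = √(0.06383) = 0.2526
f_obs = 456 × 0.2526 = 115.2 THz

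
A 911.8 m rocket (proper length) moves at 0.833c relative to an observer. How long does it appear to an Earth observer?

Proper length L₀ = 911.8 m
γ = 1/√(1 - 0.833²) = 1.8074
L = L₀/γ = 911.8/1.8074 = 504.5 m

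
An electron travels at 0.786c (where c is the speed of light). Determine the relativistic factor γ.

v/c = 0.786, so (v/c)² = 0.617796
1 - (v/c)² = 0.382204
γ = 1/√(0.382204) = 1.618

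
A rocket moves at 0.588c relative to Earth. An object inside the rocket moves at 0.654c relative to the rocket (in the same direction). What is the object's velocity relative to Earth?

u = (u' + v)/(1 + u'v/c²)
Numerator: 0.654 + 0.588 = 1.242
Denominator: 1 + 0.384552 = 1.384552
u = 1.242/1.384552 = 0.8970c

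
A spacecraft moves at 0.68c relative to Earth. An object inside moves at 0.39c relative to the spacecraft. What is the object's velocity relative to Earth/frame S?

u = (u' + v)/(1 + u'v/c²)
Numerator: 0.39 + 0.68 = 1.07
Denominator: 1 + 0.2652 = 1.2652
u = 1.07/1.2652 = 0.8457c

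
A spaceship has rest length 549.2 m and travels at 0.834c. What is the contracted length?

Proper length L₀ = 549.2 m
γ = 1/√(1 - 0.834²) = 1.8124
L = L₀/γ = 549.2/1.8124 = 303.0 m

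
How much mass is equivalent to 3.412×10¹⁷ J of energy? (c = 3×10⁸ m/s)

From E = mc², we get m = E/c²
c² = (3×10⁸)² = 9×10¹⁶ m²/s²
m = 3.412×10¹⁷ / 9×10¹⁶ = 3.791 kg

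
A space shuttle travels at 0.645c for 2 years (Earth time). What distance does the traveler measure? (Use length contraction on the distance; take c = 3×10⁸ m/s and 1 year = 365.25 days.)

Earth distance: d = v × t = 0.645c × 2 yr = 1.2213×10¹⁶ m
γ = 1.3086
d' = d/γ = 1.2213×10¹⁶/1.3086 = 9.333×10¹⁵ m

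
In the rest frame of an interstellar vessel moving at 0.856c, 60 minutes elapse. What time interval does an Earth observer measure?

Proper time Δt₀ = 60 minutes
γ = 1/√(1 - 0.856²) = 1.9343
Δt = γΔt₀ = 1.9343 × 60 = 116.1 minutes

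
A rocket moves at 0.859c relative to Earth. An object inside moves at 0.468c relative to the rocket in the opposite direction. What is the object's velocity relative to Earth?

Object's velocity in rocket frame is u' = -0.468c
u = (u' + v)/(1 + u'v/c²) = (v - 0.468)/(1 - 0.468·v/c²)
Numerator: 0.859 - 0.468 = 0.391
Denominator: 1 - 0.402012 = 0.597988
u = 0.391/0.597988 = 0.6539c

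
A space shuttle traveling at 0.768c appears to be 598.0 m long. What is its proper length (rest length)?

Contracted length L = 598.0 m
γ = 1/√(1 - 0.768²) = 1.5614
L₀ = γL = 1.5614 × 598.0 = 933.7 m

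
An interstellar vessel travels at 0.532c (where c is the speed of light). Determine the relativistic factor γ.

v/c = 0.532, so (v/c)² = 0.283024
1 - (v/c)² = 0.716976
γ = 1/√(0.716976) = 1.181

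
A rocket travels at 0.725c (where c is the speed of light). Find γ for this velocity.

v/c = 0.725, so (v/c)² = 0.525625
1 - (v/c)² = 0.474375
γ = 1/√(0.474375) = 1.452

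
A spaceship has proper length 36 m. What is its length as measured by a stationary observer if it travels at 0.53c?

Proper length L₀ = 36 m
γ = 1/√(1 - 0.53²) = 1.179
L = L₀/γ = 36/1.179 = 30.53 m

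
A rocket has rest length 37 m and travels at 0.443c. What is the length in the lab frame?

Proper length L₀ = 37 m
γ = 1/√(1 - 0.443²) = 1.1154
L = L₀/γ = 37/1.1154 = 33.17 m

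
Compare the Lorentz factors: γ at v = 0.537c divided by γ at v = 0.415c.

γ₁ = 1/√(1 - 0.537²) = 1.1854
γ₂ = 1/√(1 - 0.415²) = 1.0991
γ₁/γ₂ = 1.1854/1.0991 = 1.079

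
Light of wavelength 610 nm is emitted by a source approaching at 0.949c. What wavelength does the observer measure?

β = 0.949
Wavelength Doppler factor = √(0.051/1.949) = √(0.0261673) = 0.161763
λ_obs = 610 × 0.161763 = 98.68 nm (blueshift)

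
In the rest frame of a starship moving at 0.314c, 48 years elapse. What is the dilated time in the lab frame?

Proper time Δt₀ = 48 years
γ = 1/√(1 - 0.314²) = 1.0533
Δt = γΔt₀ = 1.0533 × 48 = 50.56 years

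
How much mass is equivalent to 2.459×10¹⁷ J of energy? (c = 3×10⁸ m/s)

From E = mc², we get m = E/c²
c² = (3×10⁸)² = 9×10¹⁶ m²/s²
m = 2.459×10¹⁷ / 9×10¹⁶ = 2.732 kg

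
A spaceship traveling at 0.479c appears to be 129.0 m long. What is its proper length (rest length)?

Contracted length L = 129.0 m
γ = 1/√(1 - 0.479²) = 1.1392
L₀ = γL = 1.1392 × 129.0 = 147.0 m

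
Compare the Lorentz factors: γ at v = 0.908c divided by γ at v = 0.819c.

γ₁ = 1/√(1 - 0.908²) = 2.3868
γ₂ = 1/√(1 - 0.819²) = 1.7428
γ₁/γ₂ = 2.3868/1.7428 = 1.370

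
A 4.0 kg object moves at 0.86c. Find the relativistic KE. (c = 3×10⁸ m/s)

γ = 1/√(1 - 0.86²) = 1.9597
γ - 1 = 0.9597
KE = (γ-1)mc² = 0.9597 × 4.0 × (3×10⁸)² = 3.455×10¹⁷ J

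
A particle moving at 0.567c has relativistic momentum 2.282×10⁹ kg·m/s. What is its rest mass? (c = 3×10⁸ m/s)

γ = 1/√(1 - 0.567²) = 1.214
v = 0.567 × 3×10⁸ = 1.701×10⁸ m/s
m = p/(γv) = 2.282×10⁹/(1.214 × 1.701×10⁸) = 11.05 kg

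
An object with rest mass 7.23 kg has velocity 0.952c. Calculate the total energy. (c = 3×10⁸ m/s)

γ = 1/√(1 - 0.952²) = 3.267
mc² = 7.23 × (3×10⁸)² = 6.507×10¹⁷ J
E = γmc² = 3.267 × 6.507×10¹⁷ = 2.126×10¹⁸ J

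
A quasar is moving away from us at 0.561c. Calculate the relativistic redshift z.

β = 0.561
(1+β)/(1-β) = 1.561/0.439 = 3.556
√(3.556) = 1.8857
z = 1.8857 - 1 = 0.8857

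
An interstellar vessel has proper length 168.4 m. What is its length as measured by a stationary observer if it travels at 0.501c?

Proper length L₀ = 168.4 m
γ = 1/√(1 - 0.501²) = 1.1555
L = L₀/γ = 168.4/1.1555 = 145.7 m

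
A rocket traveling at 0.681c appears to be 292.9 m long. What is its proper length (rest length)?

Contracted length L = 292.9 m
γ = 1/√(1 - 0.681²) = 1.3656
L₀ = γL = 1.3656 × 292.9 = 400.0 m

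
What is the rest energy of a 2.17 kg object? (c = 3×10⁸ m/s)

c² = (3×10⁸)² = 9.000×10¹⁶ m²/s²
E₀ = mc² = 2.17 × 9.000×10¹⁶ = 1.953×10¹⁷ J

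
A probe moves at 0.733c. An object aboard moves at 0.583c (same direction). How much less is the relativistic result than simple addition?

Classical: u' + v = 0.583 + 0.733 = 1.316c
Relativistic: u = (0.583 + 0.733)/(1 + 0.427339) = 1.316/1.427339 = 0.9220c
Difference: 1.316 - 0.9220 = 0.3940c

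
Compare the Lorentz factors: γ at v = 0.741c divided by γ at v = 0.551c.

γ₁ = 1/√(1 - 0.741²) = 1.489
γ₂ = 1/√(1 - 0.551²) = 1.198
γ₁/γ₂ = 1.489/1.198 = 1.243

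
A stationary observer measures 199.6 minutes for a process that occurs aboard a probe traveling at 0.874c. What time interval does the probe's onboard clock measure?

Dilated time Δt = 199.6 minutes
γ = 1/√(1 - 0.874²) = 2.058
Δt₀ = Δt/γ = 199.6/2.058 = 96.99 minutes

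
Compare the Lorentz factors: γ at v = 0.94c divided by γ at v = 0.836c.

γ₁ = 1/√(1 - 0.94²) = 2.9311
γ₂ = 1/√(1 - 0.836²) = 1.8224
γ₁/γ₂ = 2.9311/1.8224 = 1.608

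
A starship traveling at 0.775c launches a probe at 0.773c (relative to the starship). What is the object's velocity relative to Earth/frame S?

u = (u' + v)/(1 + u'v/c²)
Numerator: 0.773 + 0.775 = 1.548
Denominator: 1 + 0.599075 = 1.599075
u = 1.548/1.599075 = 0.9681c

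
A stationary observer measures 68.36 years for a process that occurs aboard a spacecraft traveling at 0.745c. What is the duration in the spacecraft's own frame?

Dilated time Δt = 68.36 years
γ = 1/√(1 - 0.745²) = 1.499
Δt₀ = Δt/γ = 68.36/1.499 = 45.60 years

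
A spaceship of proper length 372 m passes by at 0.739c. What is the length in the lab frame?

Proper length L₀ = 372 m
γ = 1/√(1 - 0.739²) = 1.4843
L = L₀/γ = 372/1.4843 = 250.6 m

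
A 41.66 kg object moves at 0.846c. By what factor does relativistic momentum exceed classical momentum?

p_rel = γmv, p_class = mv
Ratio = γ = 1/√(1 - 0.846²) = 1.876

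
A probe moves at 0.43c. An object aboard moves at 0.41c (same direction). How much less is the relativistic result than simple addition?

Classical: u' + v = 0.41 + 0.43 = 0.84c
Relativistic: u = (0.41 + 0.43)/(1 + 0.1763) = 0.84/1.1763 = 0.7141c
Difference: 0.84 - 0.7141 = 0.1259c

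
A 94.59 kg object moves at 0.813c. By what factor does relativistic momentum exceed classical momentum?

p_rel = γmv, p_class = mv
Ratio = γ = 1/√(1 - 0.813²) = 1.717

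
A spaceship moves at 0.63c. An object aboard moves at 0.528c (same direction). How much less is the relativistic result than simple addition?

Classical: u' + v = 0.528 + 0.63 = 1.158c
Relativistic: u = (0.528 + 0.63)/(1 + 0.33264) = 1.158/1.33264 = 0.8690c
Difference: 1.158 - 0.8690 = 0.2890c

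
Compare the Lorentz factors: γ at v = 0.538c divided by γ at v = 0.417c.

γ₁ = 1/√(1 - 0.538²) = 1.186
γ₂ = 1/√(1 - 0.417²) = 1.100
γ₁/γ₂ = 1.186/1.100 = 1.078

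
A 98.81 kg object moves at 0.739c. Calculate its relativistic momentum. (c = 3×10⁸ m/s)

γ = 1/√(1 - 0.739²) = 1.4843
v = 0.739 × 3×10⁸ = 2.217×10⁸ m/s
p = γmv = 1.4843 × 98.81 × 2.217×10⁸ = 3.252×10¹⁰ kg·m/s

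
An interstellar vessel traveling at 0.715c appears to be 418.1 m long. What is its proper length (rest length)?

Contracted length L = 418.1 m
γ = 1/√(1 - 0.715²) = 1.43036
L₀ = γL = 1.43036 × 418.1 = 598.0 m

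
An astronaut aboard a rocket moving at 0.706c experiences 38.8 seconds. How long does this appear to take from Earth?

Proper time Δt₀ = 38.8 seconds
γ = 1/√(1 - 0.706²) = 1.412
Δt = γΔt₀ = 1.412 × 38.8 = 54.79 seconds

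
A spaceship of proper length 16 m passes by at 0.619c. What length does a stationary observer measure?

Proper length L₀ = 16 m
γ = 1/√(1 - 0.619²) = 1.273
L = L₀/γ = 16/1.273 = 12.57 m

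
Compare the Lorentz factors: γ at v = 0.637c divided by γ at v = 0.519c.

γ₁ = 1/√(1 - 0.637²) = 1.297
γ₂ = 1/√(1 - 0.519²) = 1.170
γ₁/γ₂ = 1.297/1.170 = 1.109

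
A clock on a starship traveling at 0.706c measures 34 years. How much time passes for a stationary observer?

Proper time Δt₀ = 34 years
γ = 1/√(1 - 0.706²) = 1.412
Δt = γΔt₀ = 1.412 × 34 = 48.01 years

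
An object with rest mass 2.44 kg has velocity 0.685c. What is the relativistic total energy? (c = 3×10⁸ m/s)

γ = 1/√(1 - 0.685²) = 1.3726
mc² = 2.44 × (3×10⁸)² = 2.196×10¹⁷ J
E = γmc² = 1.3726 × 2.196×10¹⁷ = 3.014×10¹⁷ J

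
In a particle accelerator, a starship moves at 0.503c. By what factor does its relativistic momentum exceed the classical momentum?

p_rel = γmv, p_class = mv
Ratio = γ = 1/√(1 - 0.503²)
= 1/√(0.746991) = 1.157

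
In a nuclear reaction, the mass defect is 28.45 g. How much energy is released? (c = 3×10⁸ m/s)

Convert mass defect: Δm = 28.45 g = 0.02845 kg
E = Δm·c² = 0.02845 × (3×10⁸)²
= 0.02845 × 9×10¹⁶ = 2.561×10¹⁵ J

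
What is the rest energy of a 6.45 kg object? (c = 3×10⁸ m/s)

c² = (3×10⁸)² = 9.000×10¹⁶ m²/s²
E₀ = mc² = 6.45 × 9.000×10¹⁶ = 5.805×10¹⁷ J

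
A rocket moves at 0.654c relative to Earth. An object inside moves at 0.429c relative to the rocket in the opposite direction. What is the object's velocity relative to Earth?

Object's velocity in rocket frame is u' = -0.429c
u = (u' + v)/(1 + u'v/c²) = (v - 0.429)/(1 - 0.429·v/c²)
Numerator: 0.654 - 0.429 = 0.225
Denominator: 1 - 0.280566 = 0.719434
u = 0.225/0.719434 = 0.3127c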